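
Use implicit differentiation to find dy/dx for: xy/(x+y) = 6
Take d/dx of both sides. Since y is implicitly a function of x, the chain rule attaches a y' = dy/dx factor whenever we differentiate through y.

Set F(x, y) = (left side) − (right side), so the curve is F = 0. Differentiating each term of F:
  d/dx[xy/(x + y)] = xy(-y' - 1)/(x + y)^2 + x·y'/(x + y) + y/(x + y)
  d/dx[-6] = 0

Collecting, the y'-free part is the partial derivative in x and the y' coefficient is the partial derivative in y:
  ∂F/∂x = -xy/(x + y)^2 + y/(x + y)
  ∂F/∂y = -xy/(x + y)^2 + x/(x + y)

so d/dx[F(x, y(x))] = ∂F/∂x + (∂F/∂y)·y' = 0. Rearranging,
  dy/dx = -(∂F/∂x)/(∂F/∂y) = -(-xy/(x + y)^2 + y/(x + y))/(-xy/(x + y)^2 + x/(x + y))
        = -(y^2/(x + y)^2)/(x^2/(x + y)^2) = -y^2/x^2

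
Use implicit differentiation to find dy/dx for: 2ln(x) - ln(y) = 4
Take d/dx of both sides. Since y is implicitly a function of x, the chain rule attaches a y' = dy/dx factor whenever we differentiate through y.

Set F(x, y) = (left side) − (right side), so the curve is F = 0. Differentiating each term of F:
  d/dx[2ln(x)] = 2/x
  d/dx[-ln(y)] = -y'/y
  d/dx[-4] = 0

Collecting, the y'-free part is the partial derivative in x and the y' coefficient is the partial derivative in y:
  ∂F/∂x = 2/x
  ∂F/∂y = -1/y

so d/dx[F(x, y(x))] = ∂F/∂x + (∂F/∂y)·y' = 0. Rearranging,
  dy/dx = -(∂F/∂x)/(∂F/∂y) = -(2/x)/(-1/y) = 2y/x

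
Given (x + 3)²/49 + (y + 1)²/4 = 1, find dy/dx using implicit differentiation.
Apply d/dx to both sides, remembering that y depends on x. Each occurrence of y therefore brings in a y' = dy/dx via the chain rule.

With F(x, y) equal to the left-hand side minus the right, differentiate F term by term:
  d/dx[(x + 3)^2/49] = 2x/49 + 6/49
  d/dx[(y + 1)^2/4] = y'(y + 1)/2
  d/dx[-1] = 0
Adding these up, d/dx[F] = 0 becomes
  (2x/49 + 6/49) + (y/2 + 1/2)·y' = 0,
so isolating y',
  dy/dx = -(2x/49 + 6/49)/(y/2 + 1/2)
        = -(2(x + 3)/49)/((y + 1)/2) = 4(-x - 3)/(49(y + 1))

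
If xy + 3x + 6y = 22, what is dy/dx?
Take d/dx of both sides. Since y is implicitly a function of x, the chain rule attaches a y' = dy/dx factor whenever we differentiate through y.

Set F(x, y) = (left side) − (right side), so the curve is F = 0. Differentiating each term of F:
  d/dx[xy] = x·y' + y
  d/dx[3x] = 3
  d/dx[6y] = 6·y'
  d/dx[-22] = 0

Collecting, the y'-free part is the partial derivative in x and the y' coefficient is the partial derivative in y:
  ∂F/∂x = y + 3
  ∂F/∂y = x + 6

so d/dx[F(x, y(x))] = ∂F/∂x + (∂F/∂y)·y' = 0. Rearranging,
  dy/dx = -(∂F/∂x)/(∂F/∂y) = -(y + 3)/(x + 6) = (-y - 3)/(x + 6)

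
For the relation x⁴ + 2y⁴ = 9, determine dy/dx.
Differentiate the relation implicitly: treat y = y(x) and apply the chain rule, so every y-derivative picks up a y' = dy/dx factor.

With everything moved to the left-hand side, differentiate term by term:
  d/dx[x^4] = 4x^3
  d/dx[2y^4] = 8y^3·y'
  d/dx[-9] = 0

Separating the contributions that come from x directly and those that come through y:
  without y':      4x^3
  multiplying y':  8y^3

so (4x^3) + (8y^3)·y' = 0, and therefore
  dy/dx = -(4x^3)/(8y^3) = -x^3/(2y^3)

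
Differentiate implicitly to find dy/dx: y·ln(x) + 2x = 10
Differentiate the relation implicitly: treat y = y(x) and apply the chain rule, so every y-derivative picks up a y' = dy/dx factor.

With everything moved to the left-hand side, differentiate term by term:
  d/dx[2x] = 2
  d/dx[y·ln(x)] = y'·ln(x) + y/x
  d/dx[-10] = 0

Separating the contributions that come from x directly and those that come through y:
  without y':      2 + y/x
  multiplying y':  ln(x)

so (2 + y/x) + (ln(x))·y' = 0, and therefore
  dy/dx = -(2 + y/x)/(ln(x))
        = -((2x + y)/x)/(ln(x)) = (-2x - y)/(x·ln(x))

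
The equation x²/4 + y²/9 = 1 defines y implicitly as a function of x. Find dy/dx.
Take d/dx of both sides. Since y is implicitly a function of x, the chain rule attaches a y' = dy/dx factor whenever we differentiate through y.

Set F(x, y) = (left side) − (right side), so the curve is F = 0. Differentiating each term of F:
  d/dx[x^2/4] = x/2
  d/dx[y^2/9] = 2y·y'/9
  d/dx[-1] = 0

Collecting, the y'-free part is the partial derivative in x and the y' coefficient is the partial derivative in y:
  ∂F/∂x = x/2
  ∂F/∂y = 2y/9

so d/dx[F(x, y(x))] = ∂F/∂x + (∂F/∂y)·y' = 0. Rearranging,
  dy/dx = -(∂F/∂x)/(∂F/∂y) = -(x/2)/(2y/9) = -9x/(4y)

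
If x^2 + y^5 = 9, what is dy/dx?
Apply d/dx to both sides, remembering that y depends on x. Each occurrence of y therefore brings in a y' = dy/dx via the chain rule.

With F(x, y) equal to the left-hand side minus the right, differentiate F term by term:
  d/dx[x^2] = 2x
  d/dx[y^5] = 5y^4·y'
  d/dx[-9] = 0
Adding these up, d/dx[F] = 0 becomes
  (2x) + (5y^4)·y' = 0,
so isolating y',
  dy/dx = -(2x)/(5y^4) = -2x/(5y^4)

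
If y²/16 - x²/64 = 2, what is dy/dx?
Take d/dx of both sides. Since y is implicitly a function of x, the chain rule attaches a y' = dy/dx factor whenever we differentiate through y.

Set F(x, y) = (left side) − (right side), so the curve is F = 0. Differentiating each term of F:
  d/dx[-x^2/64] = -x/32
  d/dx[y^2/16] = y·y'/8
  d/dx[-2] = 0

Collecting, the y'-free part is the partial derivative in x and the y' coefficient is the partial derivative in y:
  ∂F/∂x = -x/32
  ∂F/∂y = y/8

so d/dx[F(x, y(x))] = ∂F/∂x + (∂F/∂y)·y' = 0. Rearranging,
  dy/dx = -(∂F/∂x)/(∂F/∂y) = -(-x/32)/(y/8) = x/(4y)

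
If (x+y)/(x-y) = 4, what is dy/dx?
Differentiate both sides with respect to x, treating y as y(x). By the chain rule, any term containing y contributes a factor of y' = dy/dx when we differentiate it.

Move every term to one side and write the relation as F(x, y) = 0. Term by term,
  d/dx[(x + y)/(x - y)] = (y' + 1)/(x - y) + (x + y)(y' - 1)/(x - y)^2
  d/dx[-4] = 0

The pieces without y' make up ∂F/∂x and the coefficient of y' is ∂F/∂y:
  ∂F/∂x = 1/(x - y) - (x + y)/(x - y)^2,
  ∂F/∂y = 1/(x - y) + (x + y)/(x - y)^2.

Since d/dx[F] = ∂F/∂x + (∂F/∂y)·y' = 0, solve for y':
  (∂F/∂y)·y' = -∂F/∂x
  dy/dx = -(∂F/∂x)/(∂F/∂y) = -(1/(x - y) - (x + y)/(x - y)^2)/(1/(x - y) + (x + y)/(x - y)^2)
        = -(-2y/(x - y)^2)/(2x/(x - y)^2) = y/x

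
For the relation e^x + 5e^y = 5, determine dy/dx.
Apply d/dx to both sides, remembering that y depends on x. Each occurrence of y therefore brings in a y' = dy/dx via the chain rule.

With F(x, y) equal to the left-hand side minus the right, differentiate F term by term:
  d/dx[e^(x)] = e^(x)
  d/dx[5e^(y)] = 5·y'·e^(y)
  d/dx[-5] = 0
Adding these up, d/dx[F] = 0 becomes
  (e^(x)) + (5e^(y))·y' = 0,
so isolating y',
  dy/dx = -(e^(x))/(5e^(y)) = -e^(x - y)/5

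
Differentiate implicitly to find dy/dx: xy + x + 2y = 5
Differentiate the relation implicitly: treat y = y(x) and apply the chain rule, so every y-derivative picks up a y' = dy/dx factor.

With everything moved to the left-hand side, differentiate term by term:
  d/dx[xy] = x·y' + y
  d/dx[x] = 1
  d/dx[2y] = 2·y'
  d/dx[-5] = 0

Separating the contributions that come from x directly and those that come through y:
  without y':      y + 1
  multiplying y':  x + 2

so (y + 1) + (x + 2)·y' = 0, and therefore
  dy/dx = -(y + 1)/(x + 2) = (-y - 1)/(x + 2)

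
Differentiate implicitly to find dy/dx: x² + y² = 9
Take d/dx of both sides. Since y is implicitly a function of x, the chain rule attaches a y' = dy/dx factor whenever we differentiate through y.

Set F(x, y) = (left side) − (right side), so the curve is F = 0. Differentiating each term of F:
  d/dx[x^2] = 2x
  d/dx[y^2] = 2y·y'
  d/dx[-9] = 0

Collecting, the y'-free part is the partial derivative in x and the y' coefficient is the partial derivative in y:
  ∂F/∂x = 2x
  ∂F/∂y = 2y

so d/dx[F(x, y(x))] = ∂F/∂x + (∂F/∂y)·y' = 0. Rearranging,
  dy/dx = -(∂F/∂x)/(∂F/∂y) = -(2x)/(2y) = -x/y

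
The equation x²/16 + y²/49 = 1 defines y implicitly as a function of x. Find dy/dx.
Differentiate the relation implicitly: treat y = y(x) and apply the chain rule, so every y-derivative picks up a y' = dy/dx factor.

With everything moved to the left-hand side, differentiate term by term:
  d/dx[x^2/16] = x/8
  d/dx[y^2/49] = 2y·y'/49
  d/dx[-1] = 0

Separating the contributions that come from x directly and those that come through y:
  without y':      x/8
  multiplying y':  2y/49

so (x/8) + (2y/49)·y' = 0, and therefore
  dy/dx = -(x/8)/(2y/49) = -49x/(16y)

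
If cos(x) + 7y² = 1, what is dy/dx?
Differentiate the relation implicitly: treat y = y(x) and apply the chain rule, so every y-derivative picks up a y' = dy/dx factor.

With everything moved to the left-hand side, differentiate term by term:
  d/dx[7y^2] = 14y·y'
  d/dx[cos(x)] = -sin(x)
  d/dx[-1] = 0

Separating the contributions that come from x directly and those that come through y:
  without y':      -sin(x)
  multiplying y':  14y

so (-sin(x)) + (14y)·y' = 0, and therefore
  dy/dx = -(-sin(x))/(14y) = sin(x)/(14y)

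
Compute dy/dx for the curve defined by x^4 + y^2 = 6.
Take d/dx of both sides. Since y is implicitly a function of x, the chain rule attaches a y' = dy/dx factor whenever we differentiate through y.

Set F(x, y) = (left side) − (right side), so the curve is F = 0. Differentiating each term of F:
  d/dx[x^4] = 4x^3
  d/dx[y^2] = 2y·y'
  d/dx[-6] = 0

Collecting, the y'-free part is the partial derivative in x and the y' coefficient is the partial derivative in y:
  ∂F/∂x = 4x^3
  ∂F/∂y = 2y

so d/dx[F(x, y(x))] = ∂F/∂x + (∂F/∂y)·y' = 0. Rearranging,
  dy/dx = -(∂F/∂x)/(∂F/∂y) = -(4x^3)/(2y) = -2x^3/y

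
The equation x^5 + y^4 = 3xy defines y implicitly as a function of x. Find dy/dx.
Differentiate both sides with respect to x, treating y as y(x). By the chain rule, any term containing y contributes a factor of y' = dy/dx when we differentiate it.

Move every term to one side and write the relation as F(x, y) = 0. Term by term,
  d/dx[x^5] = 5x^4
  d/dx[-3xy] = -3x·y' - 3y
  d/dx[y^4] = 4y^3·y'

The pieces without y' make up ∂F/∂x and the coefficient of y' is ∂F/∂y:
  ∂F/∂x = 5x^4 - 3y,
  ∂F/∂y = -3x + 4y^3.

Since d/dx[F] = ∂F/∂x + (∂F/∂y)·y' = 0, solve for y':
  (∂F/∂y)·y' = -∂F/∂x
  dy/dx = -(∂F/∂x)/(∂F/∂y) = -(5x^4 - 3y)/(-3x + 4y^3) = (5x^4 - 3y)/(3x - 4y^3)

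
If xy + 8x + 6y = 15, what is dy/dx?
Differentiate both sides with respect to x, treating y as y(x). By the chain rule, any term containing y contributes a factor of y' = dy/dx when we differentiate it.

Move every term to one side and write the relation as F(x, y) = 0. Term by term,
  d/dx[xy] = x·y' + y
  d/dx[8x] = 8
  d/dx[6y] = 6·y'
  d/dx[-15] = 0

The pieces without y' make up ∂F/∂x and the coefficient of y' is ∂F/∂y:
  ∂F/∂x = y + 8,
  ∂F/∂y = x + 6.

Since d/dx[F] = ∂F/∂x + (∂F/∂y)·y' = 0, solve for y':
  (∂F/∂y)·y' = -∂F/∂x
  dy/dx = -(∂F/∂x)/(∂F/∂y) = -(y + 8)/(x + 6) = (-y - 8)/(x + 6)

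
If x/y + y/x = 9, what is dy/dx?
Apply d/dx to both sides, remembering that y depends on x. Each occurrence of y therefore brings in a y' = dy/dx via the chain rule.

With F(x, y) equal to the left-hand side minus the right, differentiate F term by term:
  d/dx[x/y] = -x·y'/y^2 + 1/y
  d/dx[y/x] = y'/x - y/x^2
  d/dx[-9] = 0
Adding these up, d/dx[F] = 0 becomes
  (1/y - y/x^2) + (-x/y^2 + 1/x)·y' = 0,
so isolating y',
  dy/dx = -(1/y - y/x^2)/(-x/y^2 + 1/x)
        = -((x - y)(x + y)/(x^2y))/(-(x - y)(x + y)/(xy^2)) = y/x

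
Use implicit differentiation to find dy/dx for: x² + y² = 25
Apply d/dx to both sides, remembering that y depends on x. Each occurrence of y therefore brings in a y' = dy/dx via the chain rule.

With F(x, y) equal to the left-hand side minus the right, differentiate F term by term:
  d/dx[x^2] = 2x
  d/dx[y^2] = 2y·y'
  d/dx[-25] = 0
Adding these up, d/dx[F] = 0 becomes
  (2x) + (2y)·y' = 0,
so isolating y',
  dy/dx = -(2x)/(2y) = -x/y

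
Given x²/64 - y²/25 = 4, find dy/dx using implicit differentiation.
Differentiate both sides with respect to x, treating y as y(x). By the chain rule, any term containing y contributes a factor of y' = dy/dx when we differentiate it.

Move every term to one side and write the relation as F(x, y) = 0. Term by term,
  d/dx[x^2/64] = x/32
  d/dx[-y^2/25] = -2y·y'/25
  d/dx[-4] = 0

The pieces without y' make up ∂F/∂x and the coefficient of y' is ∂F/∂y:
  ∂F/∂x = x/32,
  ∂F/∂y = -2y/25.

Since d/dx[F] = ∂F/∂x + (∂F/∂y)·y' = 0, solve for y':
  (∂F/∂y)·y' = -∂F/∂x
  dy/dx = -(∂F/∂x)/(∂F/∂y) = -(x/32)/(-2y/25) = 25x/(64y)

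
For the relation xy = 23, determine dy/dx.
Differentiate both sides with respect to x, treating y as y(x). By the chain rule, any term containing y contributes a factor of y' = dy/dx when we differentiate it.

Move every term to one side and write the relation as F(x, y) = 0. Term by term,
  d/dx[xy] = x·y' + y
  d/dx[-23] = 0

The pieces without y' make up ∂F/∂x and the coefficient of y' is ∂F/∂y:
  ∂F/∂x = y,
  ∂F/∂y = x.

Since d/dx[F] = ∂F/∂x + (∂F/∂y)·y' = 0, solve for y':
  (∂F/∂y)·y' = -∂F/∂x
  dy/dx = -(∂F/∂x)/(∂F/∂y) = -(y)/(x) = -y/x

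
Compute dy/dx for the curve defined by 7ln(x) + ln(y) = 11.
Take d/dx of both sides. Since y is implicitly a function of x, the chain rule attaches a y' = dy/dx factor whenever we differentiate through y.

Set F(x, y) = (left side) − (right side), so the curve is F = 0. Differentiating each term of F:
  d/dx[7ln(x)] = 7/x
  d/dx[ln(y)] = y'/y
  d/dx[-11] = 0

Collecting, the y'-free part is the partial derivative in x and the y' coefficient is the partial derivative in y:
  ∂F/∂x = 7/x
  ∂F/∂y = 1/y

so d/dx[F(x, y(x))] = ∂F/∂x + (∂F/∂y)·y' = 0. Rearranging,
  dy/dx = -(∂F/∂x)/(∂F/∂y) = -(7/x)/(1/y) = -7y/x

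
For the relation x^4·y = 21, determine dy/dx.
Take d/dx of both sides. Since y is implicitly a function of x, the chain rule attaches a y' = dy/dx factor whenever we differentiate through y.

Set F(x, y) = (left side) − (right side), so the curve is F = 0. Differentiating each term of F:
  d/dx[x^4y] = x^4·y' + 4x^3y
  d/dx[-21] = 0

Collecting, the y'-free part is the partial derivative in x and the y' coefficient is the partial derivative in y:
  ∂F/∂x = 4x^3y
  ∂F/∂y = x^4

so d/dx[F(x, y(x))] = ∂F/∂x + (∂F/∂y)·y' = 0. Rearranging,
  dy/dx = -(∂F/∂x)/(∂F/∂y) = -(4x^3y)/(x^4) = -4y/x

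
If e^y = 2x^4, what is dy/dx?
Apply d/dx to both sides, remembering that y depends on x. Each occurrence of y therefore brings in a y' = dy/dx via the chain rule.

With F(x, y) equal to the left-hand side minus the right, differentiate F term by term:
  d/dx[-2x^4] = -8x^3
  d/dx[e^(y)] = y'·e^(y)
Adding these up, d/dx[F] = 0 becomes
  (-8x^3) + (e^(y))·y' = 0,
so isolating y',
  dy/dx = -(-8x^3)/(e^(y)) = 8x^3e^(-y)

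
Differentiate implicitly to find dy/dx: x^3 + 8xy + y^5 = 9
Take d/dx of both sides. Since y is implicitly a function of x, the chain rule attaches a y' = dy/dx factor whenever we differentiate through y.

Set F(x, y) = (left side) − (right side), so the curve is F = 0. Differentiating each term of F:
  d/dx[x^3] = 3x^2
  d/dx[8xy] = 8x·y' + 8y
  d/dx[y^5] = 5y^4·y'
  d/dx[-9] = 0

Collecting, the y'-free part is the partial derivative in x and the y' coefficient is the partial derivative in y:
  ∂F/∂x = 3x^2 + 8y
  ∂F/∂y = 8x + 5y^4

so d/dx[F(x, y(x))] = ∂F/∂x + (∂F/∂y)·y' = 0. Rearranging,
  dy/dx = -(∂F/∂x)/(∂F/∂y) = -(3x^2 + 8y)/(8x + 5y^4) = (-3x^2 - 8y)/(8x + 5y^4)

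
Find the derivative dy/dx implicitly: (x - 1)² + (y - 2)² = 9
Differentiate the relation implicitly: treat y = y(x) and apply the chain rule, so every y-derivative picks up a y' = dy/dx factor.

With everything moved to the left-hand side, differentiate term by term:
  d/dx[(x - 1)^2] = 2x - 2
  d/dx[(y - 2)^2] = 2·y'(y - 2)
  d/dx[-9] = 0

Separating the contributions that come from x directly and those that come through y:
  without y':      2x - 2
  multiplying y':  2y - 4

so (2x - 2) + (2y - 4)·y' = 0, and therefore
  dy/dx = -(2x - 2)/(2y - 4) = (1 - x)/(y - 2)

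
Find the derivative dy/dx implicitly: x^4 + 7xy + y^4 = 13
Differentiate the relation implicitly: treat y = y(x) and apply the chain rule, so every y-derivative picks up a y' = dy/dx factor.

With everything moved to the left-hand side, differentiate term by term:
  d/dx[x^4] = 4x^3
  d/dx[7xy] = 7x·y' + 7y
  d/dx[y^4] = 4y^3·y'
  d/dx[-13] = 0

Separating the contributions that come from x directly and those that come through y:
  without y':      4x^3 + 7y
  multiplying y':  7x + 4y^3

so (4x^3 + 7y) + (7x + 4y^3)·y' = 0, and therefore
  dy/dx = -(4x^3 + 7y)/(7x + 4y^3) = (-4x^3 - 7y)/(7x + 4y^3)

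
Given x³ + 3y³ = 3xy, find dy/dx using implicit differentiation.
Apply d/dx to both sides, remembering that y depends on x. Each occurrence of y therefore brings in a y' = dy/dx via the chain rule.

With F(x, y) equal to the left-hand side minus the right, differentiate F term by term:
  d/dx[x^3] = 3x^2
  d/dx[-3xy] = -3x·y' - 3y
  d/dx[3y^3] = 9y^2·y'
Adding these up, d/dx[F] = 0 becomes
  (3x^2 - 3y) + (-3x + 9y^2)·y' = 0,
so isolating y',
  dy/dx = -(3x^2 - 3y)/(-3x + 9y^2) = (x^2 - y)/(x - 3y^2)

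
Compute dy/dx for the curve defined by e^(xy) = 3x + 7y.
Differentiate both sides with respect to x, treating y as y(x). By the chain rule, any term containing y contributes a factor of y' = dy/dx when we differentiate it.

Move every term to one side and write the relation as F(x, y) = 0. Term by term,
  d/dx[-3x] = -3
  d/dx[-7y] = -7·y'
  d/dx[e^(xy)] = (x·y' + y)·e^(xy)

The pieces without y' make up ∂F/∂x and the coefficient of y' is ∂F/∂y:
  ∂F/∂x = y·e^(xy) - 3,
  ∂F/∂y = x·e^(xy) - 7.

Since d/dx[F] = ∂F/∂x + (∂F/∂y)·y' = 0, solve for y':
  (∂F/∂y)·y' = -∂F/∂x
  dy/dx = -(∂F/∂x)/(∂F/∂y) = -(y·e^(xy) - 3)/(x·e^(xy) - 7) = (-y·e^(xy) + 3)/(x·e^(xy) - 7)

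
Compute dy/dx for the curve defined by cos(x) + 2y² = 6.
Differentiate the relation implicitly: treat y = y(x) and apply the chain rule, so every y-derivative picks up a y' = dy/dx factor.

With everything moved to the left-hand side, differentiate term by term:
  d/dx[2y^2] = 4y·y'
  d/dx[cos(x)] = -sin(x)
  d/dx[-6] = 0

Separating the contributions that come from x directly and those that come through y:
  without y':      -sin(x)
  multiplying y':  4y

so (-sin(x)) + (4y)·y' = 0, and therefore
  dy/dx = -(-sin(x))/(4y) = sin(x)/(4y)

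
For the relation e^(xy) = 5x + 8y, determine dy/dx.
Differentiate both sides with respect to x, treating y as y(x). By the chain rule, any term containing y contributes a factor of y' = dy/dx when we differentiate it.

Move every term to one side and write the relation as F(x, y) = 0. Term by term,
  d/dx[-5x] = -5
  d/dx[-8y] = -8·y'
  d/dx[e^(xy)] = (x·y' + y)·e^(xy)

The pieces without y' make up ∂F/∂x and the coefficient of y' is ∂F/∂y:
  ∂F/∂x = y·e^(xy) - 5,
  ∂F/∂y = x·e^(xy) - 8.

Since d/dx[F] = ∂F/∂x + (∂F/∂y)·y' = 0, solve for y':
  (∂F/∂y)·y' = -∂F/∂x
  dy/dx = -(∂F/∂x)/(∂F/∂y) = -(y·e^(xy) - 5)/(x·e^(xy) - 8) = (-y·e^(xy) + 5)/(x·e^(xy) - 8)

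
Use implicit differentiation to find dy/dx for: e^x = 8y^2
Apply d/dx to both sides, remembering that y depends on x. Each occurrence of y therefore brings in a y' = dy/dx via the chain rule.

With F(x, y) equal to the left-hand side minus the right, differentiate F term by term:
  d/dx[-8y^2] = -16y·y'
  d/dx[e^(x)] = e^(x)
Adding these up, d/dx[F] = 0 becomes
  (e^(x)) + (-16y)·y' = 0,
so isolating y',
  dy/dx = -(e^(x))/(-16y) = e^(x)/(16y)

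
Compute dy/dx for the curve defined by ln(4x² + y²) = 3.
Differentiate the relation implicitly: treat y = y(x) and apply the chain rule, so every y-derivative picks up a y' = dy/dx factor.

With everything moved to the left-hand side, differentiate term by term:
  d/dx[ln(4x^2 + y^2)] = (8x + 2y·y')/(4x^2 + y^2)
  d/dx[-3] = 0

Separating the contributions that come from x directly and those that come through y:
  without y':      8x/(4x^2 + y^2)
  multiplying y':  2y/(4x^2 + y^2)

so (8x/(4x^2 + y^2)) + (2y/(4x^2 + y^2))·y' = 0, and therefore
  dy/dx = -(8x/(4x^2 + y^2))/(2y/(4x^2 + y^2)) = -4x/y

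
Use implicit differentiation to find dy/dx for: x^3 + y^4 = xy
Differentiate the relation implicitly: treat y = y(x) and apply the chain rule, so every y-derivative picks up a y' = dy/dx factor.

With everything moved to the left-hand side, differentiate term by term:
  d/dx[x^3] = 3x^2
  d/dx[-xy] = -x·y' - y
  d/dx[y^4] = 4y^3·y'

Separating the contributions that come from x directly and those that come through y:
  without y':      3x^2 - y
  multiplying y':  -x + 4y^3

so (3x^2 - y) + (-x + 4y^3)·y' = 0, and therefore
  dy/dx = -(3x^2 - y)/(-x + 4y^3) = (3x^2 - y)/(x - 4y^3)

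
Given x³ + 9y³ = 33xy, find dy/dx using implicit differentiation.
Apply d/dx to both sides, remembering that y depends on x. Each occurrence of y therefore brings in a y' = dy/dx via the chain rule.

With F(x, y) equal to the left-hand side minus the right, differentiate F term by term:
  d/dx[x^3] = 3x^2
  d/dx[-33xy] = -33x·y' - 33y
  d/dx[9y^3] = 27y^2·y'
Adding these up, d/dx[F] = 0 becomes
  (3x^2 - 33y) + (-33x + 27y^2)·y' = 0,
so isolating y',
  dy/dx = -(3x^2 - 33y)/(-33x + 27y^2) = (x^2 - 11y)/(11x - 9y^2)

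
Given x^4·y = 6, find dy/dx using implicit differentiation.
Differentiate the relation implicitly: treat y = y(x) and apply the chain rule, so every y-derivative picks up a y' = dy/dx factor.

With everything moved to the left-hand side, differentiate term by term:
  d/dx[x^4y] = x^4·y' + 4x^3y
  d/dx[-6] = 0

Separating the contributions that come from x directly and those that come through y:
  without y':      4x^3y
  multiplying y':  x^4

so (4x^3y) + (x^4)·y' = 0, and therefore
  dy/dx = -(4x^3y)/(x^4) = -4y/x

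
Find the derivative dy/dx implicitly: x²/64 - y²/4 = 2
Differentiate the relation implicitly: treat y = y(x) and apply the chain rule, so every y-derivative picks up a y' = dy/dx factor.

With everything moved to the left-hand side, differentiate term by term:
  d/dx[x^2/64] = x/32
  d/dx[-y^2/4] = -y·y'/2
  d/dx[-2] = 0

Separating the contributions that come from x directly and those that come through y:
  without y':      x/32
  multiplying y':  -y/2

so (x/32) + (-y/2)·y' = 0, and therefore
  dy/dx = -(x/32)/(-y/2) = x/(16y)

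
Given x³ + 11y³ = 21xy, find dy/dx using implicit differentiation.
Differentiate both sides with respect to x, treating y as y(x). By the chain rule, any term containing y contributes a factor of y' = dy/dx when we differentiate it.

Move every term to one side and write the relation as F(x, y) = 0. Term by term,
  d/dx[x^3] = 3x^2
  d/dx[-21xy] = -21x·y' - 21y
  d/dx[11y^3] = 33y^2·y'

The pieces without y' make up ∂F/∂x and the coefficient of y' is ∂F/∂y:
  ∂F/∂x = 3x^2 - 21y,
  ∂F/∂y = -21x + 33y^2.

Since d/dx[F] = ∂F/∂x + (∂F/∂y)·y' = 0, solve for y':
  (∂F/∂y)·y' = -∂F/∂x
  dy/dx = -(∂F/∂x)/(∂F/∂y) = -(3x^2 - 21y)/(-21x + 33y^2) = (x^2 - 7y)/(7x - 11y^2)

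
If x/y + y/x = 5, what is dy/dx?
Differentiate the relation implicitly: treat y = y(x) and apply the chain rule, so every y-derivative picks up a y' = dy/dx factor.

With everything moved to the left-hand side, differentiate term by term:
  d/dx[x/y] = -x·y'/y^2 + 1/y
  d/dx[y/x] = y'/x - y/x^2
  d/dx[-5] = 0

Separating the contributions that come from x directly and those that come through y:
  without y':      1/y - y/x^2
  multiplying y':  -x/y^2 + 1/x

so (1/y - y/x^2) + (-x/y^2 + 1/x)·y' = 0, and therefore
  dy/dx = -(1/y - y/x^2)/(-x/y^2 + 1/x)
        = -((x - y)(x + y)/(x^2y))/(-(x - y)(x + y)/(xy^2)) = y/x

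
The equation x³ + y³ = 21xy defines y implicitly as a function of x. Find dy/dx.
Take d/dx of both sides. Since y is implicitly a function of x, the chain rule attaches a y' = dy/dx factor whenever we differentiate through y.

Set F(x, y) = (left side) − (right side), so the curve is F = 0. Differentiating each term of F:
  d/dx[x^3] = 3x^2
  d/dx[-21xy] = -21x·y' - 21y
  d/dx[y^3] = 3y^2·y'

Collecting, the y'-free part is the partial derivative in x and the y' coefficient is the partial derivative in y:
  ∂F/∂x = 3x^2 - 21y
  ∂F/∂y = -21x + 3y^2

so d/dx[F(x, y(x))] = ∂F/∂x + (∂F/∂y)·y' = 0. Rearranging,
  dy/dx = -(∂F/∂x)/(∂F/∂y) = -(3x^2 - 21y)/(-21x + 3y^2) = (x^2 - 7y)/(7x - y^2)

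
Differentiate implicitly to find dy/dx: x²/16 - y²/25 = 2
Differentiate the relation implicitly: treat y = y(x) and apply the chain rule, so every y-derivative picks up a y' = dy/dx factor.

With everything moved to the left-hand side, differentiate term by term:
  d/dx[x^2/16] = x/8
  d/dx[-y^2/25] = -2y·y'/25
  d/dx[-2] = 0

Separating the contributions that come from x directly and those that come through y:
  without y':      x/8
  multiplying y':  -2y/25

so (x/8) + (-2y/25)·y' = 0, and therefore
  dy/dx = -(x/8)/(-2y/25) = 25x/(16y)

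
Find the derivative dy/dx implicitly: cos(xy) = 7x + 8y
Differentiate the relation implicitly: treat y = y(x) and apply the chain rule, so every y-derivative picks up a y' = dy/dx factor.

With everything moved to the left-hand side, differentiate term by term:
  d/dx[-7x] = -7
  d/dx[-8y] = -8·y'
  d/dx[cos(xy)] = -(x·y' + y)·sin(xy)

Separating the contributions that come from x directly and those that come through y:
  without y':      -y·sin(xy) - 7
  multiplying y':  -x·sin(xy) - 8

so (-y·sin(xy) - 7) + (-x·sin(xy) - 8)·y' = 0, and therefore
  dy/dx = -(-y·sin(xy) - 7)/(-x·sin(xy) - 8) = -(y·sin(xy) + 7)/(x·sin(xy) + 8)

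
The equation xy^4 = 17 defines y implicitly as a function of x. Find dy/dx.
Differentiate the relation implicitly: treat y = y(x) and apply the chain rule, so every y-derivative picks up a y' = dy/dx factor.

With everything moved to the left-hand side, differentiate term by term:
  d/dx[xy^4] = 4xy^3·y' + y^4
  d/dx[-17] = 0

Separating the contributions that come from x directly and those that come through y:
  without y':      y^4
  multiplying y':  4xy^3

so (y^4) + (4xy^3)·y' = 0, and therefore
  dy/dx = -(y^4)/(4xy^3) = -y/(4x)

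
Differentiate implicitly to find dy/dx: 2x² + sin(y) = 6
Take d/dx of both sides. Since y is implicitly a function of x, the chain rule attaches a y' = dy/dx factor whenever we differentiate through y.

Set F(x, y) = (left side) − (right side), so the curve is F = 0. Differentiating each term of F:
  d/dx[2x^2] = 4x
  d/dx[sin(y)] = y'·cos(y)
  d/dx[-6] = 0

Collecting, the y'-free part is the partial derivative in x and the y' coefficient is the partial derivative in y:
  ∂F/∂x = 4x
  ∂F/∂y = cos(y)

so d/dx[F(x, y(x))] = ∂F/∂x + (∂F/∂y)·y' = 0. Rearranging,
  dy/dx = -(∂F/∂x)/(∂F/∂y) = -(4x)/(cos(y)) = -4x/cos(y)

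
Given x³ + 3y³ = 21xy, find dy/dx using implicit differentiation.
Take d/dx of both sides. Since y is implicitly a function of x, the chain rule attaches a y' = dy/dx factor whenever we differentiate through y.

Set F(x, y) = (left side) − (right side), so the curve is F = 0. Differentiating each term of F:
  d/dx[x^3] = 3x^2
  d/dx[-21xy] = -21x·y' - 21y
  d/dx[3y^3] = 9y^2·y'

Collecting, the y'-free part is the partial derivative in x and the y' coefficient is the partial derivative in y:
  ∂F/∂x = 3x^2 - 21y
  ∂F/∂y = -21x + 9y^2

so d/dx[F(x, y(x))] = ∂F/∂x + (∂F/∂y)·y' = 0. Rearranging,
  dy/dx = -(∂F/∂x)/(∂F/∂y) = -(3x^2 - 21y)/(-21x + 9y^2) = (x^2 - 7y)/(7x - 3y^2)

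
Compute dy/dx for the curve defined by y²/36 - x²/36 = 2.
Apply d/dx to both sides, remembering that y depends on x. Each occurrence of y therefore brings in a y' = dy/dx via the chain rule.

With F(x, y) equal to the left-hand side minus the right, differentiate F term by term:
  d/dx[-x^2/36] = -x/18
  d/dx[y^2/36] = y·y'/18
  d/dx[-2] = 0
Adding these up, d/dx[F] = 0 becomes
  (-x/18) + (y/18)·y' = 0,
so isolating y',
  dy/dx = -(-x/18)/(y/18) = x/y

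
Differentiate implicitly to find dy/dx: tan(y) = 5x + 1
Apply d/dx to both sides, remembering that y depends on x. Each occurrence of y therefore brings in a y' = dy/dx via the chain rule.

With F(x, y) equal to the left-hand side minus the right, differentiate F term by term:
  d/dx[-5x] = -5
  d/dx[tan(y)] = y'(tan(y)^2 + 1)
  d/dx[-1] = 0
Adding these up, d/dx[F] = 0 becomes
  (-5) + (tan(y)^2 + 1)·y' = 0,
so isolating y',
  dy/dx = -(-5)/(tan(y)^2 + 1) = 5cos(y)^2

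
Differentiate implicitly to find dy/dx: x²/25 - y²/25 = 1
Differentiate both sides with respect to x, treating y as y(x). By the chain rule, any term containing y contributes a factor of y' = dy/dx when we differentiate it.

Move every term to one side and write the relation as F(x, y) = 0. Term by term,
  d/dx[x^2/25] = 2x/25
  d/dx[-y^2/25] = -2y·y'/25
  d/dx[-1] = 0

The pieces without y' make up ∂F/∂x and the coefficient of y' is ∂F/∂y:
  ∂F/∂x = 2x/25,
  ∂F/∂y = -2y/25.

Since d/dx[F] = ∂F/∂x + (∂F/∂y)·y' = 0, solve for y':
  (∂F/∂y)·y' = -∂F/∂x
  dy/dx = -(∂F/∂x)/(∂F/∂y) = -(2x/25)/(-2y/25) = x/y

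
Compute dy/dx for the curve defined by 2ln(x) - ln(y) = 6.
Differentiate the relation implicitly: treat y = y(x) and apply the chain rule, so every y-derivative picks up a y' = dy/dx factor.

With everything moved to the left-hand side, differentiate term by term:
  d/dx[2ln(x)] = 2/x
  d/dx[-ln(y)] = -y'/y
  d/dx[-6] = 0

Separating the contributions that come from x directly and those that come through y:
  without y':      2/x
  multiplying y':  -1/y

so (2/x) + (-1/y)·y' = 0, and therefore
  dy/dx = -(2/x)/(-1/y) = 2y/x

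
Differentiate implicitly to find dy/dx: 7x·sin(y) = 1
Differentiate both sides with respect to x, treating y as y(x). By the chain rule, any term containing y contributes a factor of y' = dy/dx when we differentiate it.

Move every term to one side and write the relation as F(x, y) = 0. Term by term,
  d/dx[7x·sin(y)] = 7x·y'·cos(y) + 7sin(y)
  d/dx[-1] = 0

The pieces without y' make up ∂F/∂x and the coefficient of y' is ∂F/∂y:
  ∂F/∂x = 7sin(y),
  ∂F/∂y = 7x·cos(y).

Since d/dx[F] = ∂F/∂x + (∂F/∂y)·y' = 0, solve for y':
  (∂F/∂y)·y' = -∂F/∂x
  dy/dx = -(∂F/∂x)/(∂F/∂y) = -(7sin(y))/(7x·cos(y)) = -tan(y)/x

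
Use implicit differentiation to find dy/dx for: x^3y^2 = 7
Differentiate both sides with respect to x, treating y as y(x). By the chain rule, any term containing y contributes a factor of y' = dy/dx when we differentiate it.

Move every term to one side and write the relation as F(x, y) = 0. Term by term,
  d/dx[x^3y^2] = 2x^3y·y' + 3x^2y^2
  d/dx[-7] = 0

The pieces without y' make up ∂F/∂x and the coefficient of y' is ∂F/∂y:
  ∂F/∂x = 3x^2y^2,
  ∂F/∂y = 2x^3y.

Since d/dx[F] = ∂F/∂x + (∂F/∂y)·y' = 0, solve for y':
  (∂F/∂y)·y' = -∂F/∂x
  dy/dx = -(∂F/∂x)/(∂F/∂y) = -(3x^2y^2)/(2x^3y) = -3y/(2x)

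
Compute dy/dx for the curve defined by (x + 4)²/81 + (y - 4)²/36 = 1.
Apply d/dx to both sides, remembering that y depends on x. Each occurrence of y therefore brings in a y' = dy/dx via the chain rule.

With F(x, y) equal to the left-hand side minus the right, differentiate F term by term:
  d/dx[(x + 4)^2/81] = 2x/81 + 8/81
  d/dx[(y - 4)^2/36] = y'(y - 4)/18
  d/dx[-1] = 0
Adding these up, d/dx[F] = 0 becomes
  (2x/81 + 8/81) + (y/18 - 2/9)·y' = 0,
so isolating y',
  dy/dx = -(2x/81 + 8/81)/(y/18 - 2/9)
        = -(2(x + 4)/81)/((y - 4)/18) = 4(-x - 4)/(9(y - 4))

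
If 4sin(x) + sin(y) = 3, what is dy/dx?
Take d/dx of both sides. Since y is implicitly a function of x, the chain rule attaches a y' = dy/dx factor whenever we differentiate through y.

Set F(x, y) = (left side) − (right side), so the curve is F = 0. Differentiating each term of F:
  d/dx[4sin(x)] = 4cos(x)
  d/dx[sin(y)] = y'·cos(y)
  d/dx[-3] = 0

Collecting, the y'-free part is the partial derivative in x and the y' coefficient is the partial derivative in y:
  ∂F/∂x = 4cos(x)
  ∂F/∂y = cos(y)

so d/dx[F(x, y(x))] = ∂F/∂x + (∂F/∂y)·y' = 0. Rearranging,
  dy/dx = -(∂F/∂x)/(∂F/∂y) = -(4cos(x))/(cos(y)) = -4cos(x)/cos(y)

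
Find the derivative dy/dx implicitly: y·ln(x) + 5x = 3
Differentiate the relation implicitly: treat y = y(x) and apply the chain rule, so every y-derivative picks up a y' = dy/dx factor.

With everything moved to the left-hand side, differentiate term by term:
  d/dx[5x] = 5
  d/dx[y·ln(x)] = y'·ln(x) + y/x
  d/dx[-3] = 0

Separating the contributions that come from x directly and those that come through y:
  without y':      5 + y/x
  multiplying y':  ln(x)

so (5 + y/x) + (ln(x))·y' = 0, and therefore
  dy/dx = -(5 + y/x)/(ln(x))
        = -((5x + y)/x)/(ln(x)) = (-5x - y)/(x·ln(x))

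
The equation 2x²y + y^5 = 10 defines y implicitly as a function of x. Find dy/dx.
Take d/dx of both sides. Since y is implicitly a function of x, the chain rule attaches a y' = dy/dx factor whenever we differentiate through y.

Set F(x, y) = (left side) − (right side), so the curve is F = 0. Differentiating each term of F:
  d/dx[2x^2y] = 2x^2·y' + 4xy
  d/dx[y^5] = 5y^4·y'
  d/dx[-10] = 0

Collecting, the y'-free part is the partial derivative in x and the y' coefficient is the partial derivative in y:
  ∂F/∂x = 4xy
  ∂F/∂y = 2x^2 + 5y^4

so d/dx[F(x, y(x))] = ∂F/∂x + (∂F/∂y)·y' = 0. Rearranging,
  dy/dx = -(∂F/∂x)/(∂F/∂y) = -(4xy)/(2x^2 + 5y^4) = -4xy/(2x^2 + 5y^4)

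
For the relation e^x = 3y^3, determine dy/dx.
Take d/dx of both sides. Since y is implicitly a function of x, the chain rule attaches a y' = dy/dx factor whenever we differentiate through y.

Set F(x, y) = (left side) − (right side), so the curve is F = 0. Differentiating each term of F:
  d/dx[-3y^3] = -9y^2·y'
  d/dx[e^(x)] = e^(x)

Collecting, the y'-free part is the partial derivative in x and the y' coefficient is the partial derivative in y:
  ∂F/∂x = e^(x)
  ∂F/∂y = -9y^2

so d/dx[F(x, y(x))] = ∂F/∂x + (∂F/∂y)·y' = 0. Rearranging,
  dy/dx = -(∂F/∂x)/(∂F/∂y) = -(e^(x))/(-9y^2) = e^(x)/(9y^2)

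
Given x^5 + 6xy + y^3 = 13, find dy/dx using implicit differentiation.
Apply d/dx to both sides, remembering that y depends on x. Each occurrence of y therefore brings in a y' = dy/dx via the chain rule.

With F(x, y) equal to the left-hand side minus the right, differentiate F term by term:
  d/dx[x^5] = 5x^4
  d/dx[6xy] = 6x·y' + 6y
  d/dx[y^3] = 3y^2·y'
  d/dx[-13] = 0
Adding these up, d/dx[F] = 0 becomes
  (5x^4 + 6y) + (6x + 3y^2)·y' = 0,
so isolating y',
  dy/dx = -(5x^4 + 6y)/(6x + 3y^2) = (-5x^4 - 6y)/(3(2x + y^2))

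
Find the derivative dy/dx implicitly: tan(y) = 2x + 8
Differentiate both sides with respect to x, treating y as y(x). By the chain rule, any term containing y contributes a factor of y' = dy/dx when we differentiate it.

Move every term to one side and write the relation as F(x, y) = 0. Term by term,
  d/dx[-2x] = -2
  d/dx[tan(y)] = y'(tan(y)^2 + 1)
  d/dx[-8] = 0

The pieces without y' make up ∂F/∂x and the coefficient of y' is ∂F/∂y:
  ∂F/∂x = -2,
  ∂F/∂y = tan(y)^2 + 1.

Since d/dx[F] = ∂F/∂x + (∂F/∂y)·y' = 0, solve for y':
  (∂F/∂y)·y' = -∂F/∂x
  dy/dx = -(∂F/∂x)/(∂F/∂y) = -(-2)/(tan(y)^2 + 1) = 2cos(y)^2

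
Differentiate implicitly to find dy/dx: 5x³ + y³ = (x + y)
Differentiate the relation implicitly: treat y = y(x) and apply the chain rule, so every y-derivative picks up a y' = dy/dx factor.

With everything moved to the left-hand side, differentiate term by term:
  d/dx[5x^3] = 15x^2
  d/dx[-x] = -1
  d/dx[y^3] = 3y^2·y'
  d/dx[-y] = -y'

Separating the contributions that come from x directly and those that come through y:
  without y':      15x^2 - 1
  multiplying y':  3y^2 - 1

so (15x^2 - 1) + (3y^2 - 1)·y' = 0, and therefore
  dy/dx = -(15x^2 - 1)/(3y^2 - 1) = (1 - 15x^2)/(3y^2 - 1)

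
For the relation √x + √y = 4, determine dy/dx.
Apply d/dx to both sides, remembering that y depends on x. Each occurrence of y therefore brings in a y' = dy/dx via the chain rule.

With F(x, y) equal to the left-hand side minus the right, differentiate F term by term:
  d/dx[√(x)] = 1/(2√(x))
  d/dx[√(y)] = y'/(2√(y))
  d/dx[-4] = 0
Adding these up, d/dx[F] = 0 becomes
  (1/(2√(x))) + (1/(2√(y)))·y' = 0,
so isolating y',
  dy/dx = -(1/(2√(x)))/(1/(2√(y))) = -√(y)/√(x)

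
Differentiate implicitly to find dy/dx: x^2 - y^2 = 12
Differentiate both sides with respect to x, treating y as y(x). By the chain rule, any term containing y contributes a factor of y' = dy/dx when we differentiate it.

Move every term to one side and write the relation as F(x, y) = 0. Term by term,
  d/dx[x^2] = 2x
  d/dx[-y^2] = -2y·y'
  d/dx[-12] = 0

The pieces without y' make up ∂F/∂x and the coefficient of y' is ∂F/∂y:
  ∂F/∂x = 2x,
  ∂F/∂y = -2y.

Since d/dx[F] = ∂F/∂x + (∂F/∂y)·y' = 0, solve for y':
  (∂F/∂y)·y' = -∂F/∂x
  dy/dx = -(∂F/∂x)/(∂F/∂y) = -(2x)/(-2y) = x/y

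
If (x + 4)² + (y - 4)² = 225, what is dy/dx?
Differentiate both sides with respect to x, treating y as y(x). By the chain rule, any term containing y contributes a factor of y' = dy/dx when we differentiate it.

Move every term to one side and write the relation as F(x, y) = 0. Term by term,
  d/dx[(x + 4)^2] = 2x + 8
  d/dx[(y - 4)^2] = 2·y'(y - 4)
  d/dx[-225] = 0

The pieces without y' make up ∂F/∂x and the coefficient of y' is ∂F/∂y:
  ∂F/∂x = 2x + 8,
  ∂F/∂y = 2y - 8.

Since d/dx[F] = ∂F/∂x + (∂F/∂y)·y' = 0, solve for y':
  (∂F/∂y)·y' = -∂F/∂x
  dy/dx = -(∂F/∂x)/(∂F/∂y) = -(2x + 8)/(2y - 8) = (-x - 4)/(y - 4)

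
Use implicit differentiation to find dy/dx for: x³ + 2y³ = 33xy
Take d/dx of both sides. Since y is implicitly a function of x, the chain rule attaches a y' = dy/dx factor whenever we differentiate through y.

Set F(x, y) = (left side) − (right side), so the curve is F = 0. Differentiating each term of F:
  d/dx[x^3] = 3x^2
  d/dx[-33xy] = -33x·y' - 33y
  d/dx[2y^3] = 6y^2·y'

Collecting, the y'-free part is the partial derivative in x and the y' coefficient is the partial derivative in y:
  ∂F/∂x = 3x^2 - 33y
  ∂F/∂y = -33x + 6y^2

so d/dx[F(x, y(x))] = ∂F/∂x + (∂F/∂y)·y' = 0. Rearranging,
  dy/dx = -(∂F/∂x)/(∂F/∂y) = -(3x^2 - 33y)/(-33x + 6y^2) = (x^2 - 11y)/(11x - 2y^2)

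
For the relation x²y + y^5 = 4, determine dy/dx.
Apply d/dx to both sides, remembering that y depends on x. Each occurrence of y therefore brings in a y' = dy/dx via the chain rule.

With F(x, y) equal to the left-hand side minus the right, differentiate F term by term:
  d/dx[x^2y] = x^2·y' + 2xy
  d/dx[y^5] = 5y^4·y'
  d/dx[-4] = 0
Adding these up, d/dx[F] = 0 becomes
  (2xy) + (x^2 + 5y^4)·y' = 0,
so isolating y',
  dy/dx = -(2xy)/(x^2 + 5y^4) = -2xy/(x^2 + 5y^4)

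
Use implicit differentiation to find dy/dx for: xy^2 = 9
Differentiate both sides with respect to x, treating y as y(x). By the chain rule, any term containing y contributes a factor of y' = dy/dx when we differentiate it.

Move every term to one side and write the relation as F(x, y) = 0. Term by term,
  d/dx[xy^2] = 2xy·y' + y^2
  d/dx[-9] = 0

The pieces without y' make up ∂F/∂x and the coefficient of y' is ∂F/∂y:
  ∂F/∂x = y^2,
  ∂F/∂y = 2xy.

Since d/dx[F] = ∂F/∂x + (∂F/∂y)·y' = 0, solve for y':
  (∂F/∂y)·y' = -∂F/∂x
  dy/dx = -(∂F/∂x)/(∂F/∂y) = -(y^2)/(2xy) = -y/(2x)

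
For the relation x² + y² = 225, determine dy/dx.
Differentiate the relation implicitly: treat y = y(x) and apply the chain rule, so every y-derivative picks up a y' = dy/dx factor.

With everything moved to the left-hand side, differentiate term by term:
  d/dx[x^2] = 2x
  d/dx[y^2] = 2y·y'
  d/dx[-225] = 0

Separating the contributions that come from x directly and those that come through y:
  without y':      2x
  multiplying y':  2y

so (2x) + (2y)·y' = 0, and therefore
  dy/dx = -(2x)/(2y) = -x/y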